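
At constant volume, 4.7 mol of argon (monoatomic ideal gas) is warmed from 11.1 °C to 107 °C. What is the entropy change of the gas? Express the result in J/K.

In kelvin: T₁ = 284.25 K, T₂ = 380.15 K. At constant volume, ΔS = nC_V ln(T₂/T₁) with C_V = 3R/2 = 12.47 J mol⁻¹ K⁻¹.
ΔS = 4.7 × 12.47 × ln(380.15/284.25) = 17 J/K.

ΔS = 17 J/K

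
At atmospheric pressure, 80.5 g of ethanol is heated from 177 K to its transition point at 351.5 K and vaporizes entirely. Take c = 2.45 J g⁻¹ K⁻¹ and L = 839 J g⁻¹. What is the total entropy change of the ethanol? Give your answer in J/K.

ΔS = 327 J/K

Warming step: ΔS₁ = m c ln(T_tr/T_i) = 80.5 × 2.45 × ln(351.5/177) = 135.3 J/K.
Phase change: ΔS₂ = +mL/T_tr = 80.5 × 839 / 351.5 = 192.1 J/K.
ΔS_total = (135.3) + (192.1) = 327 J/K.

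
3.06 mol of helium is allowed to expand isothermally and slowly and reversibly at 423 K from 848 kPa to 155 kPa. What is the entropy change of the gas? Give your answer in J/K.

ΔS_gas = 43.2 J/K

For an isothermal ideal gas ΔS_gas = nR ln(P₁/P₂) = 3.06 × 8.314 × ln(848/155) = 43.2 J/K.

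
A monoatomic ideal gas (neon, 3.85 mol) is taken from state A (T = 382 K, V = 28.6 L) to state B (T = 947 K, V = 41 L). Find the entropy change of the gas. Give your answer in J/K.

Entropy is a state function: ΔS = nC_V ln(T₂/T₁) + nR ln(V₂/V₁), with C_V = 3R/2 = 12.47 J mol⁻¹ K⁻¹ for a monoatomic ideal gas.
ΔS = 3.85 × [12.47 × ln(947/382) + 8.314 × ln(41/28.6)] = 55.1 J/K.

ΔS = 55.1 J/K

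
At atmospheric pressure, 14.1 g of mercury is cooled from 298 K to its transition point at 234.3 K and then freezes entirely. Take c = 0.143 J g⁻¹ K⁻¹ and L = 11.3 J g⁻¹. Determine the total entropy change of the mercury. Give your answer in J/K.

ΔS = -1.16 J/K

Cooling step: ΔS₁ = m c ln(T_tr/T_i) = 14.1 × 0.143 × ln(234.3/298) = -0.4849 J/K.
Phase change: ΔS₂ = −mL/T_tr = −14.1 × 11.3 / 234.3 = -0.68 J/K.
ΔS_total = (-0.4849) + (-0.68) = -1.16 J/K.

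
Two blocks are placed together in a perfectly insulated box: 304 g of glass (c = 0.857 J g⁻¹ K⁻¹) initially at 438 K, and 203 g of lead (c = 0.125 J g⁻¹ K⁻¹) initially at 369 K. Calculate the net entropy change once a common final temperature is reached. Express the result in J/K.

ΔS_total = 0.324 J/K

Energy balance: T_f = (m₁c₁T₁ + m₂c₂T₂)/(m₁c₁ + m₂c₂) = 431.88 K.
ΔS₁ = m₁c₁ ln(T_f/T₁) = 260.528 × ln(431.88/438) = -3.6683 J/K.
ΔS₂ = m₂c₂ ln(T_f/T₂) = 25.375 × ln(431.88/369) = 3.9925 J/K.
ΔS_total = -3.6683 + 3.9925 = 0.324 J/K.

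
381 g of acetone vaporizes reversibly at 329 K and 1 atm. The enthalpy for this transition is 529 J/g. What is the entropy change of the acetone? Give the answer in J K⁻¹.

ΔS = 613 J/K

Heat absorbed by the substance: Q = mL = 381 × 529 = 201549 J.
At constant T, ΔS = Q_rev/T = 201549 / 329 = 613 J/K.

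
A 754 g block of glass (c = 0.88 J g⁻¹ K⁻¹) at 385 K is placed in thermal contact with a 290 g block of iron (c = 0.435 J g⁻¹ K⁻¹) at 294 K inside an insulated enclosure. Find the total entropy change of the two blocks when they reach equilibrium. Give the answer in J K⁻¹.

Energy balance: T_f = (m₁c₁T₁ + m₂c₂T₂)/(m₁c₁ + m₂c₂) = 370.46 K.
ΔS₁ = m₁c₁ ln(T_f/T₁) = 663.52 × ln(370.46/385) = -25.54 J/K.
ΔS₂ = m₂c₂ ln(T_f/T₂) = 126.15 × ln(370.46/294) = 29.16 J/K.
ΔS_total = -25.54 + 29.16 = 3.62 J/K.

ΔS_total = 3.62 J/K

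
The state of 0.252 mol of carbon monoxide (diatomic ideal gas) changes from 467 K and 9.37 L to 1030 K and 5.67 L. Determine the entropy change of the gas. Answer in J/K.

Entropy is a state function: ΔS = nC_V ln(T₂/T₁) + nR ln(V₂/V₁), with C_V = 5R/2 = 20.79 J mol⁻¹ K⁻¹ for a diatomic ideal gas.
ΔS = 0.252 × [20.79 × ln(1030/467) + 8.314 × ln(5.67/9.37)] = 3.09 J/K.

ΔS = 3.09 J/K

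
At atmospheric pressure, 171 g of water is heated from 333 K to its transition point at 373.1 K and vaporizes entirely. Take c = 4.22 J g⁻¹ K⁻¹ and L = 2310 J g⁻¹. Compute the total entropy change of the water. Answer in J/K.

ΔS = 1140 J/K

Warming step: ΔS₁ = m c ln(T_tr/T_i) = 171 × 4.22 × ln(373.1/333) = 82.05 J/K.
Phase change: ΔS₂ = +mL/T_tr = 171 × 2310 / 373.1 = 1059 J/K.
ΔS_total = (82.05) + (1059) = 1140 J/K.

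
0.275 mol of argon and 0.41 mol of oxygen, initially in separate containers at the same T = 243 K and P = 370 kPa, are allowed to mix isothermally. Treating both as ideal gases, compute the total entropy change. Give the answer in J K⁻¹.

ΔS_mix = 3.84 J/K

Mole fractions: x_A = 0.275/0.685 = 0.401, x_B = 0.599.
ΔS_mix = −R(n_A ln x_A + n_B ln x_B) = −8.314 × (0.275 ln 0.401 + 0.41 ln 0.599) = 3.84 J/K.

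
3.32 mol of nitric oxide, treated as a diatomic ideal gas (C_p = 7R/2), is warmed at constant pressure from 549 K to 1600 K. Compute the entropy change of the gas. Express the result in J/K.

At constant pressure, ΔS = nC_p ln(T₂/T₁) with C_p = 7R/2 = 29.1 J mol⁻¹ K⁻¹.
ΔS = 3.32 × 29.1 × ln(1600/549) = 103 J/K.

ΔS = 103 J/K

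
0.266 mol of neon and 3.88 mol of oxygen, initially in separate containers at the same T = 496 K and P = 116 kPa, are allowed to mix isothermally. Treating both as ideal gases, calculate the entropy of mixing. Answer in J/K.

ΔS_mix = 8.21 J/K

Mole fractions: x_A = 0.266/4.15 = 0.0642, x_B = 0.936.
ΔS_mix = −R(n_A ln x_A + n_B ln x_B) = −8.314 × (0.266 ln 0.0642 + 3.88 ln 0.936) = 8.21 J/K.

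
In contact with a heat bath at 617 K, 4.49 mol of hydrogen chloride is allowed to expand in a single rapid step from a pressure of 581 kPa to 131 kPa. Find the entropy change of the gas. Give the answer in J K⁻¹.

ΔS_gas = 55.6 J/K

Entropy is a state function, so ΔS_gas depends only on the end states.
For an isothermal ideal gas ΔS_gas = nR ln(P₁/P₂) = 4.49 × 8.314 × ln(581/131) = 55.6 J/K.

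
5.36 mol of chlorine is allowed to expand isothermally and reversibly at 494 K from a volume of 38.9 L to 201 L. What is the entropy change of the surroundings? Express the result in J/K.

ΔS_surr = -73.2 J/K

For an isothermal ideal gas ΔS_gas = nR ln(V₂/V₁) = 5.36 × 8.314 × ln(201/38.9) = 73.2 J/K.
The process is reversible, so ΔS_surr = −ΔS_gas = -73.2 J/K and ΔS_universe = 0.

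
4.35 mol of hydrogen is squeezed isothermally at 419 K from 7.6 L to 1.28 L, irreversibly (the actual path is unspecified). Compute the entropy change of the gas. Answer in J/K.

ΔS_gas = -64.4 J/K

Entropy is a state function, so ΔS_gas depends only on the end states.
For an isothermal ideal gas ΔS_gas = nR ln(V₂/V₁) = 4.35 × 8.314 × ln(1.28/7.6) = -64.4 J/K.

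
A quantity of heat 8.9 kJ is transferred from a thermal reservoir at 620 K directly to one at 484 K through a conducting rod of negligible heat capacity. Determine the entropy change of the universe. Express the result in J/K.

ΔS_hot = −Q/T_H = −8900/620 = -14.355 J/K and ΔS_cold = +Q/T_C = 8900/484 = 18.388 J/K.
ΔS_total = -14.355 + 18.388 = 4.03 J/K, positive as the second law requires.

ΔS_total = 4.03 J/K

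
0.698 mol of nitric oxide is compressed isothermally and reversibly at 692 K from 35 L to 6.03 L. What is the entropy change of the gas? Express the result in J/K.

ΔS_gas = -10.2 J/K

For an isothermal ideal gas ΔS_gas = nR ln(V₂/V₁) = 0.698 × 8.314 × ln(6.03/35) = -10.2 J/K.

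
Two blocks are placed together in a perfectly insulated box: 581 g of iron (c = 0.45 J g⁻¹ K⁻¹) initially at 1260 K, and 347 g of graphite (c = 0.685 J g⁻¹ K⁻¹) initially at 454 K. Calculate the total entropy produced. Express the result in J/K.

Energy balance: T_f = (m₁c₁T₁ + m₂c₂T₂)/(m₁c₁ + m₂c₂) = 876.18 K.
ΔS₁ = m₁c₁ ln(T_f/T₁) = 261.45 × ln(876.18/1260) = -94.98 J/K.
ΔS₂ = m₂c₂ ln(T_f/T₂) = 237.695 × ln(876.18/454) = 156.3 J/K.
ΔS_total = -94.98 + 156.3 = 61.3 J/K.

ΔS_total = 61.3 J/K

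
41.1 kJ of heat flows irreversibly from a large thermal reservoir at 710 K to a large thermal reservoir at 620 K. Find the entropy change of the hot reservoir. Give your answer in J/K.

The hot reservoir loses heat Q, so ΔS_hot = −Q/T_H = −41100/710 = -57.9 J/K.

ΔS_hot = -57.9 J/K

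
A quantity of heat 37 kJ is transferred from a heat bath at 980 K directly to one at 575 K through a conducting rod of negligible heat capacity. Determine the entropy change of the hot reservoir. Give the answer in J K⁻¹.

The hot reservoir loses heat Q, so ΔS_hot = −Q/T_H = −37000/980 = -37.8 J/K.

ΔS_hot = -37.8 J/K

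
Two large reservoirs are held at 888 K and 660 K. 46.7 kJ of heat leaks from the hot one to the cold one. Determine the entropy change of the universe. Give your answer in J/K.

ΔS_total = 18.2 J/K

ΔS_hot = −Q/T_H = −46700/888 = -52.59 J/K and ΔS_cold = +Q/T_C = 46700/660 = 70.76 J/K.
ΔS_total = -52.59 + 70.76 = 18.2 J/K, positive as the second law requires.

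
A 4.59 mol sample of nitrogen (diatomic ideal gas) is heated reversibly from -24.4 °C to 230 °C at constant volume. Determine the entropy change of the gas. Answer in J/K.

In kelvin: T₁ = 248.75 K, T₂ = 503.15 K. At constant volume, ΔS = nC_V ln(T₂/T₁) with C_V = 5R/2 = 20.79 J mol⁻¹ K⁻¹.
ΔS = 4.59 × 20.79 × ln(503.15/248.75) = 67.2 J/K.

ΔS = 67.2 J/K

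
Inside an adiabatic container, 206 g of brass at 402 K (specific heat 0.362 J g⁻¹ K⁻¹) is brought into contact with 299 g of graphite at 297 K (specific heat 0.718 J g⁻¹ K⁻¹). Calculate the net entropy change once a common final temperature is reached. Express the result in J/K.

ΔS_total = 2.66 J/K

Energy balance: T_f = (m₁c₁T₁ + m₂c₂T₂)/(m₁c₁ + m₂c₂) = 324.07 K.
ΔS₁ = m₁c₁ ln(T_f/T₁) = 74.572 × ln(324.07/402) = -16.07 J/K.
ΔS₂ = m₂c₂ ln(T_f/T₂) = 214.682 × ln(324.07/297) = 18.73 J/K.
ΔS_total = -16.07 + 18.73 = 2.66 J/K.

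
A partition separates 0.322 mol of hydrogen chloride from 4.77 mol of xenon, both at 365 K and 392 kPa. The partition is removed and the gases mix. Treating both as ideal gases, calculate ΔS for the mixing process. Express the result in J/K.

ΔS_mix = 9.98 J/K

Mole fractions: x_A = 0.322/5.09 = 0.0632, x_B = 0.937.
ΔS_mix = −R(n_A ln x_A + n_B ln x_B) = −8.314 × (0.322 ln 0.0632 + 4.77 ln 0.937) = 9.98 J/K.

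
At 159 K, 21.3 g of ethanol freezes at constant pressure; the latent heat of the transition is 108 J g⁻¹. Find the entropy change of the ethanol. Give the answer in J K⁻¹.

ΔS = -14.5 J/K

Heat released by the substance: Q = −mL = −21.3 × 108 = −2300.4 J.
At constant T, ΔS = Q_rev/T = −2300.4 / 159 = -14.5 J/K.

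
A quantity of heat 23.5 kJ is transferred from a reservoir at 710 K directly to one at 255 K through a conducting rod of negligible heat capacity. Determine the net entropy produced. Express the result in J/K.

ΔS_total = 59.1 J/K

ΔS_hot = −Q/T_H = −23500/710 = -33.1 J/K and ΔS_cold = +Q/T_C = 23500/255 = 92.16 J/K.
ΔS_total = -33.1 + 92.16 = 59.1 J/K, positive as the second law requires.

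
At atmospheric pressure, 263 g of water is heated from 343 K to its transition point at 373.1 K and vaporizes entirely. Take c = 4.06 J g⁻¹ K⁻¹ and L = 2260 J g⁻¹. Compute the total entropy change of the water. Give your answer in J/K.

ΔS = 1680 J/K

Warming step: ΔS₁ = m c ln(T_tr/T_i) = 263 × 4.06 × ln(373.1/343) = 89.82 J/K.
Phase change: ΔS₂ = +mL/T_tr = 263 × 2260 / 373.1 = 1593 J/K.
ΔS_total = (89.82) + (1593) = 1680 J/K.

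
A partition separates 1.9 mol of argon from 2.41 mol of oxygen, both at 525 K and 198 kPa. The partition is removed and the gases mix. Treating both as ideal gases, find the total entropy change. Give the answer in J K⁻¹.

Mole fractions: x_A = 1.9/4.31 = 0.441, x_B = 0.559.
ΔS_mix = −R(n_A ln x_A + n_B ln x_B) = −8.314 × (1.9 ln 0.441 + 2.41 ln 0.559) = 24.6 J/K.

ΔS_mix = 24.6 J/K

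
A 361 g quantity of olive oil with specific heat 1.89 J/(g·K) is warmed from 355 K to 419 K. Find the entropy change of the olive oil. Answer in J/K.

ΔS = 113 J/K

ΔS = ∫dQ_rev/T = m c ln(T₂/T₁) = 361 × 1.89 × ln(419/355) = 113 J/K.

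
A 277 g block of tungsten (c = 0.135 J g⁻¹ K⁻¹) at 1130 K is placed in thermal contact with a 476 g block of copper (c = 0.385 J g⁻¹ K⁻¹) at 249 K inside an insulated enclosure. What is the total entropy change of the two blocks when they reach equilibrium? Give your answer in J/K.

Energy balance: T_f = (m₁c₁T₁ + m₂c₂T₂)/(m₁c₁ + m₂c₂) = 398.31 K.
ΔS₁ = m₁c₁ ln(T_f/T₁) = 37.395 × ln(398.31/1130) = -38.99 J/K.
ΔS₂ = m₂c₂ ln(T_f/T₂) = 183.26 × ln(398.31/249) = 86.09 J/K.
ΔS_total = -38.99 + 86.09 = 47.1 J/K.

ΔS_total = 47.1 J/K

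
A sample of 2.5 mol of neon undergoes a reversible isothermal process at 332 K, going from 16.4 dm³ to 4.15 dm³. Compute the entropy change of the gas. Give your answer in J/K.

ΔS_gas = -28.6 J/K

For an isothermal ideal gas ΔS_gas = nR ln(V₂/V₁) = 2.5 × 8.314 × ln(4.15/16.4) = -28.6 J/K.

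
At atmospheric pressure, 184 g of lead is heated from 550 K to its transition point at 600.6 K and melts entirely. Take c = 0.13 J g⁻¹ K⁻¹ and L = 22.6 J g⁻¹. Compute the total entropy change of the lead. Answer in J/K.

ΔS = 9.03 J/K

Warming step: ΔS₁ = m c ln(T_tr/T_i) = 184 × 0.13 × ln(600.6/550) = 2.105 J/K.
Phase change: ΔS₂ = +mL/T_tr = 184 × 22.6 / 600.6 = 6.924 J/K.
ΔS_total = (2.105) + (6.924) = 9.03 J/K.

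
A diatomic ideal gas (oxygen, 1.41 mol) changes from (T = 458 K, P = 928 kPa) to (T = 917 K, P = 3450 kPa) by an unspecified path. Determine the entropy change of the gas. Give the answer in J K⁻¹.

ΔS = nC_p ln(T₂/T₁) − nR ln(P₂/P₁), with C_p = 7R/2 = 29.1 J mol⁻¹ K⁻¹ for a diatomic ideal gas.
ΔS = 1.41 × [29.1 × ln(917/458) − 8.314 × ln(3450/928)] = 13.1 J/K.

ΔS = 13.1 J/K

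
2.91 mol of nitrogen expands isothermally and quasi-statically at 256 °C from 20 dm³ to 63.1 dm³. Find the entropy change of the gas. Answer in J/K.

For an isothermal ideal gas ΔS_gas = nR ln(V₂/V₁) = 2.91 × 8.314 × ln(63.1/20) = 27.8 J/K.

ΔS_gas = 27.8 J/K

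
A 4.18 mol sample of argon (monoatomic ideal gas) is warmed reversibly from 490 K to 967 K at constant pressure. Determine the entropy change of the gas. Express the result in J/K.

ΔS = 59.1 J/K

At constant pressure, ΔS = nC_p ln(T₂/T₁) with C_p = 5R/2 = 20.79 J mol⁻¹ K⁻¹.
ΔS = 4.18 × 20.79 × ln(967/490) = 59.1 J/K.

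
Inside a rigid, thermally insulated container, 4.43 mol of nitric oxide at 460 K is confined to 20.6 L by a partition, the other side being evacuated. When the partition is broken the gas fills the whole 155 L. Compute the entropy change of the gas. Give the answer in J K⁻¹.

No heat is exchanged and no work is done, so the ideal-gas temperature stays constant.
Entropy is a state function; using a reversible isothermal path, ΔS_gas = nR ln(V₂/V₁) = 4.43 × 8.314 × ln(155/20.6) = 74.3 J/K.

ΔS_gas = 74.3 J/K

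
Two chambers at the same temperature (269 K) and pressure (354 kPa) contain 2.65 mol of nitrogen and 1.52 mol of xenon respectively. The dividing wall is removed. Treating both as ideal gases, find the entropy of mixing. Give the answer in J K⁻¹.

ΔS_mix = 22.7 J/K

Mole fractions: x_A = 2.65/4.17 = 0.635, x_B = 0.365.
ΔS_mix = −R(n_A ln x_A + n_B ln x_B) = −8.314 × (2.65 ln 0.635 + 1.52 ln 0.365) = 22.7 J/K.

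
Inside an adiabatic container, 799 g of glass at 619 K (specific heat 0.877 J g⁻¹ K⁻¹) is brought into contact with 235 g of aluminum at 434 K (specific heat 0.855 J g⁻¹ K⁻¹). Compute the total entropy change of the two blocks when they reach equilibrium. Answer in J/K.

Energy balance: T_f = (m₁c₁T₁ + m₂c₂T₂)/(m₁c₁ + m₂c₂) = 577.77 K.
ΔS₁ = m₁c₁ ln(T_f/T₁) = 700.723 × ln(577.77/619) = -48.295 J/K.
ΔS₂ = m₂c₂ ln(T_f/T₂) = 200.925 × ln(577.77/434) = 57.492 J/K.
ΔS_total = -48.295 + 57.492 = 9.2 J/K.

ΔS_total = 9.2 J/K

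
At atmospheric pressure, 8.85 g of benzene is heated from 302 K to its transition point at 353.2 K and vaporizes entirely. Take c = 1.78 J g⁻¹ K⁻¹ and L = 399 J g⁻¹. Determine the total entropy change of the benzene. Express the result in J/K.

Warming step: ΔS₁ = m c ln(T_tr/T_i) = 8.85 × 1.78 × ln(353.2/302) = 2.467 J/K.
Phase change: ΔS₂ = +mL/T_tr = 8.85 × 399 / 353.2 = 9.998 J/K.
ΔS_total = (2.467) + (9.998) = 12.5 J/K.

ΔS = 12.5 J/K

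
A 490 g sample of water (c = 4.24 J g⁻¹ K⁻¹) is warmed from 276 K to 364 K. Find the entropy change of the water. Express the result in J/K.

ΔS = ∫dQ_rev/T = m c ln(T₂/T₁) = 490 × 4.24 × ln(364/276) = 575 J/K.

ΔS = 575 J/K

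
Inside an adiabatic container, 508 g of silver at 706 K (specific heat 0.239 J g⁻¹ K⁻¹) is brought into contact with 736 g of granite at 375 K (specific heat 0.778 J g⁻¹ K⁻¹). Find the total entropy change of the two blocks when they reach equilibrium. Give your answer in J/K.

ΔS_total = 22.8 J/K

Energy balance: T_f = (m₁c₁T₁ + m₂c₂T₂)/(m₁c₁ + m₂c₂) = 432.91 K.
ΔS₁ = m₁c₁ ln(T_f/T₁) = 121.412 × ln(432.91/706) = -59.38 J/K.
ΔS₂ = m₂c₂ ln(T_f/T₂) = 572.608 × ln(432.91/375) = 82.22 J/K.
ΔS_total = -59.38 + 82.22 = 22.8 J/K.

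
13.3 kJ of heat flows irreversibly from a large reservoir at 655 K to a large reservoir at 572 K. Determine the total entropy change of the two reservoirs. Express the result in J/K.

ΔS_hot = −Q/T_H = −13300/655 = -20.305 J/K and ΔS_cold = +Q/T_C = 13300/572 = 23.252 J/K.
ΔS_total = -20.305 + 23.252 = 2.95 J/K, positive as the second law requires.

ΔS_total = 2.95 J/K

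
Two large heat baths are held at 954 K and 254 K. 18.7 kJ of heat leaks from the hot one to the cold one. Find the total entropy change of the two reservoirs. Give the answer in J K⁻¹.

ΔS_total = 54 J/K

ΔS_hot = −Q/T_H = −18700/954 = -19.6 J/K and ΔS_cold = +Q/T_C = 18700/254 = 73.62 J/K.
ΔS_total = -19.6 + 73.62 = 54 J/K, positive as the second law requires.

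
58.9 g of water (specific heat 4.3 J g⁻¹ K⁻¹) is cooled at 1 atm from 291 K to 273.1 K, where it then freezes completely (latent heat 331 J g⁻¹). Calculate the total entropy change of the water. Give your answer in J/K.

Cooling step: ΔS₁ = m c ln(T_tr/T_i) = 58.9 × 4.3 × ln(273.1/291) = -16.08 J/K.
Phase change: ΔS₂ = −mL/T_tr = −58.9 × 331 / 273.1 = -71.39 J/K.
ΔS_total = (-16.08) + (-71.39) = -87.5 J/K.

ΔS = -87.5 J/K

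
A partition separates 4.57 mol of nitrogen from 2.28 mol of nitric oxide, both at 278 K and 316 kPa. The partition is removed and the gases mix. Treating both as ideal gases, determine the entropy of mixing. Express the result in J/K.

ΔS_mix = 36.2 J/K

Mole fractions: x_A = 4.57/6.85 = 0.667, x_B = 0.333.
ΔS_mix = −R(n_A ln x_A + n_B ln x_B) = −8.314 × (4.57 ln 0.667 + 2.28 ln 0.333) = 36.2 J/K.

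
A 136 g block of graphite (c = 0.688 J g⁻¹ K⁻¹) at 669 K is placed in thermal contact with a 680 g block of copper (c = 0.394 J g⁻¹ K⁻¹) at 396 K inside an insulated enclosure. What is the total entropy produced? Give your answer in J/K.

ΔS_total = 10.3 J/K

Energy balance: T_f = (m₁c₁T₁ + m₂c₂T₂)/(m₁c₁ + m₂c₂) = 466.66 K.
ΔS₁ = m₁c₁ ln(T_f/T₁) = 93.568 × ln(466.66/669) = -33.7 J/K.
ΔS₂ = m₂c₂ ln(T_f/T₂) = 267.92 × ln(466.66/396) = 43.99 J/K.
ΔS_total = -33.7 + 43.99 = 10.3 J/K.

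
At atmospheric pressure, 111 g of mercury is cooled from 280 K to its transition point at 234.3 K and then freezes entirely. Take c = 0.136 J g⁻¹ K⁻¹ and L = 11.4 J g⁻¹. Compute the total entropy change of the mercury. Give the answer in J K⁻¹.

ΔS = -8.09 J/K

Cooling step: ΔS₁ = m c ln(T_tr/T_i) = 111 × 0.136 × ln(234.3/280) = -2.69 J/K.
Phase change: ΔS₂ = −mL/T_tr = −111 × 11.4 / 234.3 = -5.401 J/K.
ΔS_total = (-2.69) + (-5.401) = -8.09 J/K.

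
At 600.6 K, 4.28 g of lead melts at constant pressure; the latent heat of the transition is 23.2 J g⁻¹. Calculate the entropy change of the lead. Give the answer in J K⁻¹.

Heat absorbed by the substance: Q = mL = 4.28 × 23.2 = 99.296 J.
At constant T, ΔS = Q_rev/T = 99.296 / 600.6 = 0.165 J/K.

ΔS = 0.165 J/K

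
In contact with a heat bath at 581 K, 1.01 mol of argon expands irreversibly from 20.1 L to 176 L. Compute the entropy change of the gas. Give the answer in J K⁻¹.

ΔS_gas = 18.2 J/K

Entropy is a state function, so ΔS_gas depends only on the end states.
For an isothermal ideal gas ΔS_gas = nR ln(V₂/V₁) = 1.01 × 8.314 × ln(176/20.1) = 18.2 J/K.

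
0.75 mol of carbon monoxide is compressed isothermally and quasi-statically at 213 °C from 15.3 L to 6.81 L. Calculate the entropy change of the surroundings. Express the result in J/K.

ΔS_surr = 5.05 J/K

For an isothermal ideal gas ΔS_gas = nR ln(V₂/V₁) = 0.75 × 8.314 × ln(6.81/15.3) = -5.05 J/K.
The process is reversible, so ΔS_surr = −ΔS_gas = 5.05 J/K and ΔS_universe = 0.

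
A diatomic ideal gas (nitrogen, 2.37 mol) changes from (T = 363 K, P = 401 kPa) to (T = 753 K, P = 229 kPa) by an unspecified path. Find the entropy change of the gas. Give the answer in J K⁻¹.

ΔS = 61.4 J/K

ΔS = nC_p ln(T₂/T₁) − nR ln(P₂/P₁), with C_p = 7R/2 = 29.1 J mol⁻¹ K⁻¹ for a diatomic ideal gas.
ΔS = 2.37 × [29.1 × ln(753/363) − 8.314 × ln(229/401)] = 61.4 J/K.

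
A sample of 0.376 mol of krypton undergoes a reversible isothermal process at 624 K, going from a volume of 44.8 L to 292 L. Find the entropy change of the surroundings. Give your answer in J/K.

ΔS_surr = -5.86 J/K

For an isothermal ideal gas ΔS_gas = nR ln(V₂/V₁) = 0.376 × 8.314 × ln(292/44.8) = 5.86 J/K.
The process is reversible, so ΔS_surr = −ΔS_gas = -5.86 J/K and ΔS_universe = 0.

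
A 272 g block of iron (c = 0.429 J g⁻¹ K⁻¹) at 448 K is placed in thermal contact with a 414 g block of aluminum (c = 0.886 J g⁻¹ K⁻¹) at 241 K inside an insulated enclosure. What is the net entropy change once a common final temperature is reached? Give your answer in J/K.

ΔS_total = 18.7 J/K

Energy balance: T_f = (m₁c₁T₁ + m₂c₂T₂)/(m₁c₁ + m₂c₂) = 290.96 K.
ΔS₁ = m₁c₁ ln(T_f/T₁) = 116.688 × ln(290.96/448) = -50.36 J/K.
ΔS₂ = m₂c₂ ln(T_f/T₂) = 366.804 × ln(290.96/241) = 69.1 J/K.
ΔS_total = -50.36 + 69.1 = 18.7 J/K.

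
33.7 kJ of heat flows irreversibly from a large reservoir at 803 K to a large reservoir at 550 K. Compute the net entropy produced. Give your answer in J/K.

ΔS_total = 19.3 J/K

ΔS_hot = −Q/T_H = −33700/803 = -41.97 J/K and ΔS_cold = +Q/T_C = 33700/550 = 61.27 J/K.
ΔS_total = -41.97 + 61.27 = 19.3 J/K, positive as the second law requires.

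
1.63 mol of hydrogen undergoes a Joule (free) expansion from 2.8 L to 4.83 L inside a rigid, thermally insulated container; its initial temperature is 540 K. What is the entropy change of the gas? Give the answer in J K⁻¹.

For an ideal gas in free expansion Q = 0 and W = 0, so T is unchanged.
Entropy is a state function; using a reversible isothermal path, ΔS_gas = nR ln(V₂/V₁) = 1.63 × 8.314 × ln(4.83/2.8) = 7.39 J/K.

ΔS_gas = 7.39 J/K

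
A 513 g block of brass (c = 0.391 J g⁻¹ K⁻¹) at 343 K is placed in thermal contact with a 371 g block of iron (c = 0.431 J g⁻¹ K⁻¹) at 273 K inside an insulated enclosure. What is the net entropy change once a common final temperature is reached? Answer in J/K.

ΔS_total = 2.29 J/K

Energy balance: T_f = (m₁c₁T₁ + m₂c₂T₂)/(m₁c₁ + m₂c₂) = 311.95 K.
ΔS₁ = m₁c₁ ln(T_f/T₁) = 200.583 × ln(311.95/343) = -19.033 J/K.
ΔS₂ = m₂c₂ ln(T_f/T₂) = 159.901 × ln(311.95/273) = 21.326 J/K.
ΔS_total = -19.033 + 21.326 = 2.29 J/K.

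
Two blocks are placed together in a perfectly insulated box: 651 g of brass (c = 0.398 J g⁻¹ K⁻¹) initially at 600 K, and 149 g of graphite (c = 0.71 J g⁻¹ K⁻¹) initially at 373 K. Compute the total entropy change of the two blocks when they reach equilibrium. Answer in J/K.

ΔS_total = 7.89 J/K

Energy balance: T_f = (m₁c₁T₁ + m₂c₂T₂)/(m₁c₁ + m₂c₂) = 534.19 K.
ΔS₁ = m₁c₁ ln(T_f/T₁) = 259.098 × ln(534.19/600) = -30.103 J/K.
ΔS₂ = m₂c₂ ln(T_f/T₂) = 105.79 × ln(534.19/373) = 37.996 J/K.
ΔS_total = -30.103 + 37.996 = 7.89 J/K.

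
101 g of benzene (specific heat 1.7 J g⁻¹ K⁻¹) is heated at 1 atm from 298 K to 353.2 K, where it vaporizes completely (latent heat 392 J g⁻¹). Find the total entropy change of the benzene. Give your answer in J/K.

ΔS = 141 J/K

Warming step: ΔS₁ = m c ln(T_tr/T_i) = 101 × 1.7 × ln(353.2/298) = 29.18 J/K.
Phase change: ΔS₂ = +mL/T_tr = 101 × 392 / 353.2 = 112.1 J/K.
ΔS_total = (29.18) + (112.1) = 141 J/K.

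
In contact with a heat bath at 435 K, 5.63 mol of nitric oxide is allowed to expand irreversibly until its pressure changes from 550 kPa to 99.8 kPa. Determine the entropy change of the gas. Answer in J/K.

Entropy is a state function, so ΔS_gas depends only on the end states.
For an isothermal ideal gas ΔS_gas = nR ln(P₁/P₂) = 5.63 × 8.314 × ln(550/99.8) = 79.9 J/K.

ΔS_gas = 79.9 J/K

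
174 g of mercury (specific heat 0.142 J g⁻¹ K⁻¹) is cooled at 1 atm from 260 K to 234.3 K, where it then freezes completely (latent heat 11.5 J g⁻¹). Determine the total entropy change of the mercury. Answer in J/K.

Cooling step: ΔS₁ = m c ln(T_tr/T_i) = 174 × 0.142 × ln(234.3/260) = -2.572 J/K.
Phase change: ΔS₂ = −mL/T_tr = −174 × 11.5 / 234.3 = -8.54 J/K.
ΔS_total = (-2.572) + (-8.54) = -11.1 J/K.

ΔS = -11.1 J/K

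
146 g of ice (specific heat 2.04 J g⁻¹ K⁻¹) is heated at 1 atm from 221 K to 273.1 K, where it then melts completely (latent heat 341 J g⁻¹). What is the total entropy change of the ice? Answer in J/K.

Warming step: ΔS₁ = m c ln(T_tr/T_i) = 146 × 2.04 × ln(273.1/221) = 63.05 J/K.
Phase change: ΔS₂ = +mL/T_tr = 146 × 341 / 273.1 = 182.3 J/K.
ΔS_total = (63.05) + (182.3) = 245 J/K.

ΔS = 245 J/K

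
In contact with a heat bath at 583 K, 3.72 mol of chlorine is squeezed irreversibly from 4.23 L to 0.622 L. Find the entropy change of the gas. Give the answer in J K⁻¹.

ΔS_gas = -59.3 J/K

Entropy is a state function, so ΔS_gas depends only on the end states.
For an isothermal ideal gas ΔS_gas = nR ln(V₂/V₁) = 3.72 × 8.314 × ln(0.622/4.23) = -59.3 J/K.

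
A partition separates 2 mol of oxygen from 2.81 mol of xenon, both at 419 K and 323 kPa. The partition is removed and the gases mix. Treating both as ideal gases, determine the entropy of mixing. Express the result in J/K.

Mole fractions: x_A = 2/4.81 = 0.416, x_B = 0.584.
ΔS_mix = −R(n_A ln x_A + n_B ln x_B) = −8.314 × (2 ln 0.416 + 2.81 ln 0.584) = 27.1 J/K.

ΔS_mix = 27.1 J/K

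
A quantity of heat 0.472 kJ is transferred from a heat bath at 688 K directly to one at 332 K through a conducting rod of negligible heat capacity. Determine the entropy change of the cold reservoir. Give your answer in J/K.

The cold reservoir gains heat Q, so ΔS_cold = +Q/T_C = 472/332 = 1.42 J/K.

ΔS_cold = 1.42 J/K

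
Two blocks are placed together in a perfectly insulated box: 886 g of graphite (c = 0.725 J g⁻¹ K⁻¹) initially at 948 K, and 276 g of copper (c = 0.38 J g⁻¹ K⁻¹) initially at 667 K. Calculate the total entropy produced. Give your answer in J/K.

Energy balance: T_f = (m₁c₁T₁ + m₂c₂T₂)/(m₁c₁ + m₂c₂) = 908.56 K.
ΔS₁ = m₁c₁ ln(T_f/T₁) = 642.35 × ln(908.56/948) = -27.3 J/K.
ΔS₂ = m₂c₂ ln(T_f/T₂) = 104.88 × ln(908.56/667) = 32.42 J/K.
ΔS_total = -27.3 + 32.42 = 5.12 J/K.

ΔS_total = 5.12 J/K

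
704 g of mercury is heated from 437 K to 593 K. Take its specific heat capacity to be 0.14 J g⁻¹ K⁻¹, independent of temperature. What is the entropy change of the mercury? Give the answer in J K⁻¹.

ΔS = ∫dQ_rev/T = m c ln(T₂/T₁) = 704 × 0.14 × ln(593/437) = 30.1 J/K.

ΔS = 30.1 J/K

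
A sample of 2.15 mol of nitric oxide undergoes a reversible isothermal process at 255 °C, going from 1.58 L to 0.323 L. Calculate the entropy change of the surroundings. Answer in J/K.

For an isothermal ideal gas ΔS_gas = nR ln(V₂/V₁) = 2.15 × 8.314 × ln(0.323/1.58) = -28.4 J/K.
The process is reversible, so ΔS_surr = −ΔS_gas = 28.4 J/K and ΔS_universe = 0.

ΔS_surr = 28.4 J/K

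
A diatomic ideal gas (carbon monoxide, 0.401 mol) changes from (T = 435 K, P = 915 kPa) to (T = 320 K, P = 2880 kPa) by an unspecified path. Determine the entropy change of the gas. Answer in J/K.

ΔS = nC_p ln(T₂/T₁) − nR ln(P₂/P₁), with C_p = 7R/2 = 29.1 J mol⁻¹ K⁻¹ for a diatomic ideal gas.
ΔS = 0.401 × [29.1 × ln(320/435) − 8.314 × ln(2880/915)] = -7.41 J/K.

ΔS = -7.41 J/K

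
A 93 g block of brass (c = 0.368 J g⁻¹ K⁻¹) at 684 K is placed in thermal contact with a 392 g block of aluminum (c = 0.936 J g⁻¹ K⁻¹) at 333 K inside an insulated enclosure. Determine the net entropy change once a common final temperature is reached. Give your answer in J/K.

ΔS_total = 9.91 J/K

Energy balance: T_f = (m₁c₁T₁ + m₂c₂T₂)/(m₁c₁ + m₂c₂) = 362.95 K.
ΔS₁ = m₁c₁ ln(T_f/T₁) = 34.224 × ln(362.95/684) = -21.69 J/K.
ΔS₂ = m₂c₂ ln(T_f/T₂) = 366.912 × ln(362.95/333) = 31.6 J/K.
ΔS_total = -21.69 + 31.6 = 9.91 J/K.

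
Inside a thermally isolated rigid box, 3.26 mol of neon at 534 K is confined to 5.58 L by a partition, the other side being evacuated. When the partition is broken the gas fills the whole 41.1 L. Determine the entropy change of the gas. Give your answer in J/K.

For an ideal gas in free expansion Q = 0 and W = 0, so T is unchanged.
Entropy is a state function; using a reversible isothermal path, ΔS_gas = nR ln(V₂/V₁) = 3.26 × 8.314 × ln(41.1/5.58) = 54.1 J/K.

ΔS_gas = 54.1 J/K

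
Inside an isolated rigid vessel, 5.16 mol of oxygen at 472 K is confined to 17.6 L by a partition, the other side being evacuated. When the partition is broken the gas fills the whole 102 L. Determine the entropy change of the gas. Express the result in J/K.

For an ideal gas in free expansion Q = 0 and W = 0, so T is unchanged.
Entropy is a state function; using a reversible isothermal path, ΔS_gas = nR ln(V₂/V₁) = 5.16 × 8.314 × ln(102/17.6) = 75.4 J/K.

ΔS_gas = 75.4 J/K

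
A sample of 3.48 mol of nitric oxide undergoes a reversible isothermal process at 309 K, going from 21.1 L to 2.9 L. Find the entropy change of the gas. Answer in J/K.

ΔS_gas = -57.4 J/K

For an isothermal ideal gas ΔS_gas = nR ln(V₂/V₁) = 3.48 × 8.314 × ln(2.9/21.1) = -57.4 J/K.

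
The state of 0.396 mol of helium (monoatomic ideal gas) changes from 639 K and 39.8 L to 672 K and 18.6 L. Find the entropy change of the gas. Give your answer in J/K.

Entropy is a state function: ΔS = nC_V ln(T₂/T₁) + nR ln(V₂/V₁), with C_V = 3R/2 = 12.47 J mol⁻¹ K⁻¹ for a monoatomic ideal gas.
ΔS = 0.396 × [12.47 × ln(672/639) + 8.314 × ln(18.6/39.8)] = -2.26 J/K.

ΔS = -2.26 J/K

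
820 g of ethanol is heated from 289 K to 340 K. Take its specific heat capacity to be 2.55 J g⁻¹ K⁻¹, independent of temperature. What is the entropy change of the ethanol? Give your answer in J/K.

ΔS = ∫dQ_rev/T = m c ln(T₂/T₁) = 820 × 2.55 × ln(340/289) = 340 J/K.

ΔS = 340 J/K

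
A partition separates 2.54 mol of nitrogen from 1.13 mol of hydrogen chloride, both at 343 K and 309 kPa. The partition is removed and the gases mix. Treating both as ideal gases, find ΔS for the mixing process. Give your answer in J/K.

Mole fractions: x_A = 2.54/3.67 = 0.692, x_B = 0.308.
ΔS_mix = −R(n_A ln x_A + n_B ln x_B) = −8.314 × (2.54 ln 0.692 + 1.13 ln 0.308) = 18.8 J/K.

ΔS_mix = 18.8 J/K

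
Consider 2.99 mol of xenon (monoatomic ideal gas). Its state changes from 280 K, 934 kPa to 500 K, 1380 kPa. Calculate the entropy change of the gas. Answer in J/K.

ΔS = nC_p ln(T₂/T₁) − nR ln(P₂/P₁), with C_p = 5R/2 = 20.79 J mol⁻¹ K⁻¹ for a monoatomic ideal gas.
ΔS = 2.99 × [20.79 × ln(500/280) − 8.314 × ln(1380/934)] = 26.3 J/K.

ΔS = 26.3 J/K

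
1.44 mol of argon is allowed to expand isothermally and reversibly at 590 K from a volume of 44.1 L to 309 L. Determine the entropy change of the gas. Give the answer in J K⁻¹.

ΔS_gas = 23.3 J/K

For an isothermal ideal gas ΔS_gas = nR ln(V₂/V₁) = 1.44 × 8.314 × ln(309/44.1) = 23.3 J/K.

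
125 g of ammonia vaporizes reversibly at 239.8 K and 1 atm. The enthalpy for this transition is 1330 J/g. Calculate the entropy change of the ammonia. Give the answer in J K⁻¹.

Heat absorbed by the substance: Q = mL = 125 × 1330 = 166250 J.
At constant T, ΔS = Q_rev/T = 166250 / 239.8 = 693 J/K.

ΔS = 693 J/K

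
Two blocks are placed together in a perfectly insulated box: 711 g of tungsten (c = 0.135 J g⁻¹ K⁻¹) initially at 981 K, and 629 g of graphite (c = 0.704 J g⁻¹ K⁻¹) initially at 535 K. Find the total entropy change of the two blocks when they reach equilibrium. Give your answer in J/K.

Energy balance: T_f = (m₁c₁T₁ + m₂c₂T₂)/(m₁c₁ + m₂c₂) = 614.45 K.
ΔS₁ = m₁c₁ ln(T_f/T₁) = 95.985 × ln(614.45/981) = -44.91 J/K.
ΔS₂ = m₂c₂ ln(T_f/T₂) = 442.816 × ln(614.45/535) = 61.31 J/K.
ΔS_total = -44.91 + 61.31 = 16.4 J/K.

ΔS_total = 16.4 J/K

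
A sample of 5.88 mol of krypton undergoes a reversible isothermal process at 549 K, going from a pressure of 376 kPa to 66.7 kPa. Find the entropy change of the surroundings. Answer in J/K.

For an isothermal ideal gas ΔS_gas = nR ln(P₁/P₂) = 5.88 × 8.314 × ln(376/66.7) = 84.5 J/K.
The process is reversible, so ΔS_surr = −ΔS_gas = -84.5 J/K and ΔS_universe = 0.

ΔS_surr = -84.5 J/K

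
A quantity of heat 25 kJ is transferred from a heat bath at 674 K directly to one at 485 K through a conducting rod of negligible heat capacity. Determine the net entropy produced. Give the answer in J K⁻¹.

ΔS_total = 14.5 J/K

ΔS_hot = −Q/T_H = −25000/674 = -37.09 J/K and ΔS_cold = +Q/T_C = 25000/485 = 51.55 J/K.
ΔS_total = -37.09 + 51.55 = 14.5 J/K, positive as the second law requires.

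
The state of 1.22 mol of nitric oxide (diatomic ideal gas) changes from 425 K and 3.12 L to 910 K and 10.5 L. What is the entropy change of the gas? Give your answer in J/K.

Entropy is a state function: ΔS = nC_V ln(T₂/T₁) + nR ln(V₂/V₁), with C_V = 5R/2 = 20.79 J mol⁻¹ K⁻¹ for a diatomic ideal gas.
ΔS = 1.22 × [20.79 × ln(910/425) + 8.314 × ln(10.5/3.12)] = 31.6 J/K.

ΔS = 31.6 J/K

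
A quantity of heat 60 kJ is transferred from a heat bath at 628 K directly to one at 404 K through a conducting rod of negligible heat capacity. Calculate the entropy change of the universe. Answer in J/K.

ΔS_total = 53 J/K

ΔS_hot = −Q/T_H = −60000/628 = -95.54 J/K and ΔS_cold = +Q/T_C = 60000/404 = 148.5 J/K.
ΔS_total = -95.54 + 148.5 = 53 J/K, positive as the second law requires.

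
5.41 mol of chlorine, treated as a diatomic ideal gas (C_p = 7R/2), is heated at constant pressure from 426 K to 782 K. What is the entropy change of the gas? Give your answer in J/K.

At constant pressure, ΔS = nC_p ln(T₂/T₁) with C_p = 7R/2 = 29.1 J mol⁻¹ K⁻¹.
ΔS = 5.41 × 29.1 × ln(782/426) = 95.6 J/K.

ΔS = 95.6 J/K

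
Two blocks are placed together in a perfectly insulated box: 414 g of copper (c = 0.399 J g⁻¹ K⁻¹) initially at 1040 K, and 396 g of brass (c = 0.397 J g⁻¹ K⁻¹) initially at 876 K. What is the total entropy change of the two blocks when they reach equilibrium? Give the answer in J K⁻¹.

Energy balance: T_f = (m₁c₁T₁ + m₂c₂T₂)/(m₁c₁ + m₂c₂) = 960.03 K.
ΔS₁ = m₁c₁ ln(T_f/T₁) = 165.186 × ln(960.03/1040) = -13.22 J/K.
ΔS₂ = m₂c₂ ln(T_f/T₂) = 157.212 × ln(960.03/876) = 14.4 J/K.
ΔS_total = -13.22 + 14.4 = 1.18 J/K.

ΔS_total = 1.18 J/K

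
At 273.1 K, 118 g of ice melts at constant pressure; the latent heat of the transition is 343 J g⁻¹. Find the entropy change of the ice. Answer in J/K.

Heat absorbed by the substance: Q = mL = 118 × 343 = 40474 J.
At constant T, ΔS = Q_rev/T = 40474 / 273.1 = 148 J/K.

ΔS = 148 J/K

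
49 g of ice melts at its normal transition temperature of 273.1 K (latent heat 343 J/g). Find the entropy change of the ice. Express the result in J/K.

ΔS = 61.5 J/K

Heat absorbed by the substance: Q = mL = 49 × 343 = 16807 J.
At constant T, ΔS = Q_rev/T = 16807 / 273.1 = 61.5 J/K.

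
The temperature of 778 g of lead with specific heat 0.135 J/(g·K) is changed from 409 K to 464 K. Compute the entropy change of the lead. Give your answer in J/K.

ΔS = 13.3 J/K

ΔS = ∫dQ_rev/T = m c ln(T₂/T₁) = 778 × 0.135 × ln(464/409) = 13.3 J/K.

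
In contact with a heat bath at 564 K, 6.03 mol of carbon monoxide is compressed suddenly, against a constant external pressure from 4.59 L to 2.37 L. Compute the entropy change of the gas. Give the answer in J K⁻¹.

ΔS_gas = -33.1 J/K

Entropy is a state function, so ΔS_gas depends only on the end states.
For an isothermal ideal gas ΔS_gas = nR ln(V₂/V₁) = 6.03 × 8.314 × ln(2.37/4.59) = -33.1 J/K.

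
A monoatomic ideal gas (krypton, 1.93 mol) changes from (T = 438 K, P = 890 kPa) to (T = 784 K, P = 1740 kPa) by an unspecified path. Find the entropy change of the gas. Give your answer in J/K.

ΔS = 12.6 J/K

ΔS = nC_p ln(T₂/T₁) − nR ln(P₂/P₁), with C_p = 5R/2 = 20.79 J mol⁻¹ K⁻¹ for a monoatomic ideal gas.
ΔS = 1.93 × [20.79 × ln(784/438) − 8.314 × ln(1740/890)] = 12.6 J/K.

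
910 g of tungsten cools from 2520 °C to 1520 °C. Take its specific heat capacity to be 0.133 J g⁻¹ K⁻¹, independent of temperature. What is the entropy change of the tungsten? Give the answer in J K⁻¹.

ΔS = -53.6 J/K

In kelvin: T₁ = 2793.15 K, T₂ = 1793.15 K. ΔS = ∫dQ_rev/T = m c ln(T₂/T₁) = 910 × 0.133 × ln(1793.15/2793.15) = -53.6 J/K.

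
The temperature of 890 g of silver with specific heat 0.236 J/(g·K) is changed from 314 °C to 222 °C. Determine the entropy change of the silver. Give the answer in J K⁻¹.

In kelvin: T₁ = 587.15 K, T₂ = 495.15 K. ΔS = ∫dQ_rev/T = m c ln(T₂/T₁) = 890 × 0.236 × ln(495.15/587.15) = -35.8 J/K.

ΔS = -35.8 J/K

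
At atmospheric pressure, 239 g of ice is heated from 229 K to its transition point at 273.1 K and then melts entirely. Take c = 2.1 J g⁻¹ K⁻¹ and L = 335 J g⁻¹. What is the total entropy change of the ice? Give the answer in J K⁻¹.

Warming step: ΔS₁ = m c ln(T_tr/T_i) = 239 × 2.1 × ln(273.1/229) = 88.39 J/K.
Phase change: ΔS₂ = +mL/T_tr = 239 × 335 / 273.1 = 293.2 J/K.
ΔS_total = (88.39) + (293.2) = 382 J/K.

ΔS = 382 J/K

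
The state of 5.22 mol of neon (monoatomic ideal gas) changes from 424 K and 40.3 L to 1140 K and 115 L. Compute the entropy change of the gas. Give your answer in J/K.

Entropy is a state function: ΔS = nC_V ln(T₂/T₁) + nR ln(V₂/V₁), with C_V = 3R/2 = 12.47 J mol⁻¹ K⁻¹ for a monoatomic ideal gas.
ΔS = 5.22 × [12.47 × ln(1140/424) + 8.314 × ln(115/40.3)] = 110 J/K.

ΔS = 110 J/K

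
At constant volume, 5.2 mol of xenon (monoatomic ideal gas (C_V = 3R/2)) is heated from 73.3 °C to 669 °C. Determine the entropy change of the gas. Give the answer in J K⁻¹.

In kelvin: T₁ = 346.45 K, T₂ = 942.15 K. At constant volume, ΔS = nC_V ln(T₂/T₁) with C_V = 3R/2 = 12.47 J mol⁻¹ K⁻¹.
ΔS = 5.2 × 12.47 × ln(942.15/346.45) = 64.9 J/K.

ΔS = 64.9 J/K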